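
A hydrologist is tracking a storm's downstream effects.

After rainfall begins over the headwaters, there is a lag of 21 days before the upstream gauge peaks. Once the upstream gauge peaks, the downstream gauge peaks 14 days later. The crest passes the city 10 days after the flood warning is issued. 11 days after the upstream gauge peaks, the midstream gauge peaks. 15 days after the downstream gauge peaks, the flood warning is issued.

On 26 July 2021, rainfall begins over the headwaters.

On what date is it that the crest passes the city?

Rainfall begins over the headwaters: Jul 26, 2021.
The upstream gauge peaks: Jul 26, 2021 + 21 days = Aug 16, 2021.
The downstream gauge peaks: Aug 16, 2021 + 14 days = Aug 30, 2021.
The flood warning is issued: Aug 30, 2021 + 15 days = Sep 14, 2021.
The crest passes the city: Sep 14, 2021 + 10 days = Sep 24, 2021.

24 September 2021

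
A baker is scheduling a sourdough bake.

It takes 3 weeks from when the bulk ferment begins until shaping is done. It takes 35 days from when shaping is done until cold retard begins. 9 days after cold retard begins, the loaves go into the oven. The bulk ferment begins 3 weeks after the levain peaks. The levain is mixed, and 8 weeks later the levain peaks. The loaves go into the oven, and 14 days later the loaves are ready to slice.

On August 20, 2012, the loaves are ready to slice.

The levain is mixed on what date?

The loaves are ready to slice: Aug 20, 2012.
The loaves go into the oven: Aug 20, 2012 − 14 days = Aug 6, 2012.
Cold retard begins: Aug 6, 2012 − 9 days = Jul 28, 2012.
Shaping is done: Jul 28, 2012 − 35 days = Jun 23, 2012.
The bulk ferment begins: Jun 23, 2012 − 3 weeks = Jun 2, 2012.
The levain peaks: Jun 2, 2012 − 3 weeks = May 12, 2012.
The levain is mixed: May 12, 2012 − 8 weeks = Mar 17, 2012.

March 17, 2012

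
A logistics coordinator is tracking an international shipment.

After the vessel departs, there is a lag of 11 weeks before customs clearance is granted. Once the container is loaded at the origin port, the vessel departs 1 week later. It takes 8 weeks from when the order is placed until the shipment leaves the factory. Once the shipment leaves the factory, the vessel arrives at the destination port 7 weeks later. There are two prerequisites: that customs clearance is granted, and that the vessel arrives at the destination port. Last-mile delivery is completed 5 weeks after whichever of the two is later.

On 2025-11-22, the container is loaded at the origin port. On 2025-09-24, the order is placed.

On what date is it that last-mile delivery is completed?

The container is loaded at the origin port: Nov 22, 2025.
The vessel departs: Nov 22, 2025 + 1 week = Nov 29, 2025.
Customs clearance is granted: Nov 29, 2025 + 11 weeks = Feb 14, 2026.
The order is placed: Sep 24, 2025.
The shipment leaves the factory: Sep 24, 2025 + 8 weeks = Nov 19, 2025.
The vessel arrives at the destination port: Nov 19, 2025 + 7 weeks = Jan 7, 2026.
Both prerequisites met — customs clearance is granted (Feb 14, 2026), the vessel arrives at the destination port (Jan 7, 2026); the later is Feb 14, 2026.
Last-mile delivery is completed: Feb 14, 2026 + 5 weeks = Mar 21, 2026.

2026-03-21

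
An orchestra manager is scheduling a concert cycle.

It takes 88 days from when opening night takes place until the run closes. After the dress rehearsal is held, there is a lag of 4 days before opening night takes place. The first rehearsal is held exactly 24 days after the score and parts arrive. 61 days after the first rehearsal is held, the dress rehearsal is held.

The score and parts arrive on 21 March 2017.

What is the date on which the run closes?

The score and parts arrive: Mar 21, 2017.
The first rehearsal is held: Mar 21, 2017 + 24 days = Apr 14, 2017.
The dress rehearsal is held: Apr 14, 2017 + 61 days = Jun 14, 2017.
Opening night takes place: Jun 14, 2017 + 4 days = Jun 18, 2017.
The run closes: Jun 18, 2017 + 88 days = Sep 14, 2017.

14 September 2017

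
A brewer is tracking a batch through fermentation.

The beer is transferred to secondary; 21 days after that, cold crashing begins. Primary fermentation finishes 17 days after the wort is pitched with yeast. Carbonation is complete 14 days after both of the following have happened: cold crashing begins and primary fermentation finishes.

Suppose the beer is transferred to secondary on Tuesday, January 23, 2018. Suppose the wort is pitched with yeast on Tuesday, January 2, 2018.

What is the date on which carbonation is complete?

The beer is transferred to secondary: Jan 23, 2018.
Cold crashing begins: Jan 23, 2018 + 21 days = Feb 13, 2018.
The wort is pitched with yeast: Jan 2, 2018.
Primary fermentation finishes: Jan 2, 2018 + 17 days = Jan 19, 2018.
Both prerequisites met — cold crashing begins (Feb 13, 2018), primary fermentation finishes (Jan 19, 2018); the later is Feb 13, 2018.
Carbonation is complete: Feb 13, 2018 + 14 days = Feb 27, 2018.

Tuesday, February 27, 2018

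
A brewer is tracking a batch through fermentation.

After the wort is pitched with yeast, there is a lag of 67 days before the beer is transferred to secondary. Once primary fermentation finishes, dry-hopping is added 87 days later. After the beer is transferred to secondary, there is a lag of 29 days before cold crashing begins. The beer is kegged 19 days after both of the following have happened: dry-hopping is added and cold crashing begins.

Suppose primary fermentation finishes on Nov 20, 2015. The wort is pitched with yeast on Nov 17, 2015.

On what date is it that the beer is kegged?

Mar 11, 2016

Primary fermentation finishes: Nov 20, 2015.
Dry-hopping is added: Nov 20, 2015 + 87 days = Feb 15, 2016.
The wort is pitched with yeast: Nov 17, 2015.
The beer is transferred to secondary: Nov 17, 2015 + 67 days = Jan 23, 2016.
Cold crashing begins: Jan 23, 2016 + 29 days = Feb 21, 2016.
Both prerequisites met — dry-hopping is added (Feb 15, 2016), cold crashing begins (Feb 21, 2016); the later is Feb 21, 2016.
The beer is kegged: Feb 21, 2016 + 19 days = Mar 11, 2016.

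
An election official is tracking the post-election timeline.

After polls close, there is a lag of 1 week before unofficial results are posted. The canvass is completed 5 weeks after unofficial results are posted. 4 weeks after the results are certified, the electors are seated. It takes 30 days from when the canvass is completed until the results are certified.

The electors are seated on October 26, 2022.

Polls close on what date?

The electors are seated: Oct 26, 2022.
The results are certified: Oct 26, 2022 − 4 weeks = Sep 28, 2022.
The canvass is completed: Sep 28, 2022 − 30 days = Aug 29, 2022.
Unofficial results are posted: Aug 29, 2022 − 5 weeks = Jul 25, 2022.
Polls close: Jul 25, 2022 − 1 week = Jul 18, 2022.

July 18, 2022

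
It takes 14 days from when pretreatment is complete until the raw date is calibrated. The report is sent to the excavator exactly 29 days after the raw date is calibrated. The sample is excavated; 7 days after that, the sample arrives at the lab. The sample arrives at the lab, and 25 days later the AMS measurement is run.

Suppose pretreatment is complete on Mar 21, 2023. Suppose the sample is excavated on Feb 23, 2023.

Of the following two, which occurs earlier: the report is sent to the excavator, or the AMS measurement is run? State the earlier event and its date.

Pretreatment is complete: Mar 21, 2023.
The raw date is calibrated: Mar 21, 2023 + 14 days = Apr 4, 2023.
The report is sent to the excavator: Apr 4, 2023 + 29 days = May 3, 2023.
The sample is excavated: Feb 23, 2023.
The sample arrives at the lab: Feb 23, 2023 + 7 days = Mar 2, 2023.
The AMS measurement is run: Mar 2, 2023 + 25 days = Mar 27, 2023.
Comparing: the report is sent to the excavator on May 3, 2023 vs the AMS measurement is run on Mar 27, 2023. Earlier: the AMS measurement is run.

The AMS measurement is run — Mar 27, 2023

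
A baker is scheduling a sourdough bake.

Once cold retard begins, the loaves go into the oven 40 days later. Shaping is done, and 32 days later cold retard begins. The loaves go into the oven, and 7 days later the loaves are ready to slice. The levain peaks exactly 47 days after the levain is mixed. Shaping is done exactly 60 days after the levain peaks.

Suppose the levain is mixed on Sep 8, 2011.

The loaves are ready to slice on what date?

Mar 12, 2012

The levain is mixed: Sep 8, 2011.
The levain peaks: Sep 8, 2011 + 47 days = Oct 25, 2011.
Shaping is done: Oct 25, 2011 + 60 days = Dec 24, 2011.
Cold retard begins: Dec 24, 2011 + 32 days = Jan 25, 2012.
The loaves go into the oven: Jan 25, 2012 + 40 days = Mar 5, 2012.
The loaves are ready to slice: Mar 5, 2012 + 7 days = Mar 12, 2012.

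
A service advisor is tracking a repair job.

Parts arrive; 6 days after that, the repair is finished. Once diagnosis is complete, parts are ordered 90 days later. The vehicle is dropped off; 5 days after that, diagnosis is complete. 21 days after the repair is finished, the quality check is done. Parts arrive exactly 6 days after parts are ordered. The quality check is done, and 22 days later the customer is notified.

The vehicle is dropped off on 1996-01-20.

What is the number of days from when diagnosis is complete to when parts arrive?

Causal path: diagnosis is complete → parts are ordered → parts arrive.
Total delay along the path: 90 + 6 = 96 days.

96 days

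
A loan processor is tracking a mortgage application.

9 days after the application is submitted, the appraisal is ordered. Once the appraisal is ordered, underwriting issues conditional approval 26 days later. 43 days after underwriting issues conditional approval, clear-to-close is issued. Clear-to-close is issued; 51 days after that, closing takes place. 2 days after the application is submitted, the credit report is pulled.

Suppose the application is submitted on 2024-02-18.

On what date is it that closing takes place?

2024-06-26

The application is submitted: Feb 18, 2024.
The appraisal is ordered: Feb 18, 2024 + 9 days = Feb 27, 2024.
Underwriting issues conditional approval: Feb 27, 2024 + 26 days = Mar 24, 2024.
Clear-to-close is issued: Mar 24, 2024 + 43 days = May 6, 2024.
Closing takes place: May 6, 2024 + 51 days = Jun 26, 2024.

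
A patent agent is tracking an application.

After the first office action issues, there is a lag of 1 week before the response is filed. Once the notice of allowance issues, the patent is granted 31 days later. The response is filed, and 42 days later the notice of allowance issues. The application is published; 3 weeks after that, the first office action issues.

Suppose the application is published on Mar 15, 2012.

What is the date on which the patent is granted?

The application is published: Mar 15, 2012.
The first office action issues: Mar 15, 2012 + 3 weeks = Apr 5, 2012.
The response is filed: Apr 5, 2012 + 1 week = Apr 12, 2012.
The notice of allowance issues: Apr 12, 2012 + 42 days = May 24, 2012.
The patent is granted: May 24, 2012 + 31 days = Jun 24, 2012.

Jun 24, 2012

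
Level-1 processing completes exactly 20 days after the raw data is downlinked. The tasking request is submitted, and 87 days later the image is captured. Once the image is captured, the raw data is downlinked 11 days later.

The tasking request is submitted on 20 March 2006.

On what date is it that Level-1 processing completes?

16 July 2006

The tasking request is submitted: Mar 20, 2006.
The image is captured: Mar 20, 2006 + 87 days = Jun 15, 2006.
The raw data is downlinked: Jun 15, 2006 + 11 days = Jun 26, 2006.
Level-1 processing completes: Jun 26, 2006 + 20 days = Jul 16, 2006.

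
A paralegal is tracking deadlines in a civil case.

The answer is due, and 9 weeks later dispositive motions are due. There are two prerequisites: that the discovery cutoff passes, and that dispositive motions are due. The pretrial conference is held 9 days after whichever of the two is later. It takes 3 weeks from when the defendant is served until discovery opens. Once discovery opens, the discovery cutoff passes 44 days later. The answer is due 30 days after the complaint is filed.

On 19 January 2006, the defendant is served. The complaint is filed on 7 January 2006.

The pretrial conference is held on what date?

19 April 2006

The defendant is served: Jan 19, 2006.
Discovery opens: Jan 19, 2006 + 3 weeks = Feb 9, 2006.
The discovery cutoff passes: Feb 9, 2006 + 44 days = Mar 25, 2006.
The complaint is filed: Jan 7, 2006.
The answer is due: Jan 7, 2006 + 30 days = Feb 6, 2006.
Dispositive motions are due: Feb 6, 2006 + 9 weeks = Apr 10, 2006.
Both prerequisites met — the discovery cutoff passes (Mar 25, 2006), dispositive motions are due (Apr 10, 2006); the later is Apr 10, 2006.
The pretrial conference is held: Apr 10, 2006 + 9 days = Apr 19, 2006.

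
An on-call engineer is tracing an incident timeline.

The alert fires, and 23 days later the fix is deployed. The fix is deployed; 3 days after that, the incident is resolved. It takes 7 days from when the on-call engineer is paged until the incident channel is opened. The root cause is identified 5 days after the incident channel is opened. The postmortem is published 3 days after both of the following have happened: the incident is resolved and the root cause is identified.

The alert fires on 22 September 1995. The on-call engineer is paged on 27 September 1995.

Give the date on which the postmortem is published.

The alert fires: Sep 22, 1995.
The fix is deployed: Sep 22, 1995 + 23 days = Oct 15, 1995.
The incident is resolved: Oct 15, 1995 + 3 days = Oct 18, 1995.
The on-call engineer is paged: Sep 27, 1995.
The incident channel is opened: Sep 27, 1995 + 7 days = Oct 4, 1995.
The root cause is identified: Oct 4, 1995 + 5 days = Oct 9, 1995.
Both prerequisites met — the incident is resolved (Oct 18, 1995), the root cause is identified (Oct 9, 1995); the later is Oct 18, 1995.
The postmortem is published: Oct 18, 1995 + 3 days = Oct 21, 1995.

21 October 1995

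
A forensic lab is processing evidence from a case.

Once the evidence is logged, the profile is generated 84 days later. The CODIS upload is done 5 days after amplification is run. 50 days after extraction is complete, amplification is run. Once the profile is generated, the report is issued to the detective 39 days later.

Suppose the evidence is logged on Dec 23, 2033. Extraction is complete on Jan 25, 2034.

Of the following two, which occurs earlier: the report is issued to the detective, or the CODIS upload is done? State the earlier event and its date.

The CODIS upload is done — Mar 21, 2034

The evidence is logged: Dec 23, 2033.
The profile is generated: Dec 23, 2033 + 84 days = Mar 17, 2034.
The report is issued to the detective: Mar 17, 2034 + 39 days = Apr 25, 2034.
Extraction is complete: Jan 25, 2034.
Amplification is run: Jan 25, 2034 + 50 days = Mar 16, 2034.
The CODIS upload is done: Mar 16, 2034 + 5 days = Mar 21, 2034.
Comparing: the report is issued to the detective on Apr 25, 2034 vs the CODIS upload is done on Mar 21, 2034. Earlier: the CODIS upload is done.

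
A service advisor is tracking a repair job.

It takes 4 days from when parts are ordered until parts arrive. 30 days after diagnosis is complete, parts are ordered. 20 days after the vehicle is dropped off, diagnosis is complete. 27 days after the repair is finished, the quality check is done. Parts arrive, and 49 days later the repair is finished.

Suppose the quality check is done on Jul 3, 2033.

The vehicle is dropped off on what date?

Feb 23, 2033

The quality check is done: Jul 3, 2033.
The repair is finished: Jul 3, 2033 − 27 days = Jun 6, 2033.
Parts arrive: Jun 6, 2033 − 49 days = Apr 18, 2033.
Parts are ordered: Apr 18, 2033 − 4 days = Apr 14, 2033.
Diagnosis is complete: Apr 14, 2033 − 30 days = Mar 15, 2033.
The vehicle is dropped off: Mar 15, 2033 − 20 days = Feb 23, 2033.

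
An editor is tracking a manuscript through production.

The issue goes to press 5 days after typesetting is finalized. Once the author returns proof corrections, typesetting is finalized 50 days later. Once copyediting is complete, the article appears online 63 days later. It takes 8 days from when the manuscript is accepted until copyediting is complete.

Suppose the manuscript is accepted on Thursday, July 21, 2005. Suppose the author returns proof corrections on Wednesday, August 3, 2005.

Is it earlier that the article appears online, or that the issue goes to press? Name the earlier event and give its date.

The issue goes to press — Tuesday, September 27, 2005

The manuscript is accepted: Jul 21, 2005.
Copyediting is complete: Jul 21, 2005 + 8 days = Jul 29, 2005.
The article appears online: Jul 29, 2005 + 63 days = Sep 30, 2005.
The author returns proof corrections: Aug 3, 2005.
Typesetting is finalized: Aug 3, 2005 + 50 days = Sep 22, 2005.
The issue goes to press: Sep 22, 2005 + 5 days = Sep 27, 2005.
Comparing: the article appears online on Sep 30, 2005 vs the issue goes to press on Sep 27, 2005. Earlier: the issue goes to press.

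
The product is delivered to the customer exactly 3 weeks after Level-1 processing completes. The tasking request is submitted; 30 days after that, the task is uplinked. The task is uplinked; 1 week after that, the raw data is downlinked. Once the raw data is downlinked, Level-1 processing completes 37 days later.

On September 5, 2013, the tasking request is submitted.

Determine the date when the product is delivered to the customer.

December 9, 2013

The tasking request is submitted: Sep 5, 2013.
The task is uplinked: Sep 5, 2013 + 30 days = Oct 5, 2013.
The raw data is downlinked: Oct 5, 2013 + 1 week = Oct 12, 2013.
Level-1 processing completes: Oct 12, 2013 + 37 days = Nov 18, 2013.
The product is delivered to the customer: Nov 18, 2013 + 3 weeks = Dec 9, 2013.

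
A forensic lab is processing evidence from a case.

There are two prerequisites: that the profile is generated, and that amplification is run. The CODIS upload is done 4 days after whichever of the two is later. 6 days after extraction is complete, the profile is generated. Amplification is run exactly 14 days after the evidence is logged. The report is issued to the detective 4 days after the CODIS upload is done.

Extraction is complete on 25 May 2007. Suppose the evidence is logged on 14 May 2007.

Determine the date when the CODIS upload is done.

4 June 2007

Extraction is complete: May 25, 2007.
The profile is generated: May 25, 2007 + 6 days = May 31, 2007.
The evidence is logged: May 14, 2007.
Amplification is run: May 14, 2007 + 14 days = May 28, 2007.
Both prerequisites met — the profile is generated (May 31, 2007), amplification is run (May 28, 2007); the later is May 31, 2007.
The CODIS upload is done: May 31, 2007 + 4 days = Jun 4, 2007.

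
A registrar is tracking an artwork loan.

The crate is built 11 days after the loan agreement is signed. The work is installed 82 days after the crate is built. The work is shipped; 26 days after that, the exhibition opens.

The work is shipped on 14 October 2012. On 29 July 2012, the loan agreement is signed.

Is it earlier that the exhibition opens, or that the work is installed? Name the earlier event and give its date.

The work is installed — 30 October 2012

The work is shipped: Oct 14, 2012.
The exhibition opens: Oct 14, 2012 + 26 days = Nov 9, 2012.
The loan agreement is signed: Jul 29, 2012.
The crate is built: Jul 29, 2012 + 11 days = Aug 9, 2012.
The work is installed: Aug 9, 2012 + 82 days = Oct 30, 2012.
Comparing: the exhibition opens on Nov 9, 2012 vs the work is installed on Oct 30, 2012. Earlier: the work is installed.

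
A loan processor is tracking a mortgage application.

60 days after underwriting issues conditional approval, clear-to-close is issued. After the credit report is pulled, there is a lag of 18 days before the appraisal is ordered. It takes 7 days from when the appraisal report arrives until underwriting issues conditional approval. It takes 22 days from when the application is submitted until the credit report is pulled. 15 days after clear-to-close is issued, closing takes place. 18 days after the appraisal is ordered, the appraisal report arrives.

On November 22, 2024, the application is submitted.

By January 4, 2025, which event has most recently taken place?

The appraisal is ordered

The application is submitted: Nov 22, 2024.
The credit report is pulled: Nov 22, 2024 + 22 days = Dec 14, 2024.
The appraisal is ordered: Dec 14, 2024 + 18 days = Jan 1, 2025.
The appraisal report arrives: Jan 1, 2025 + 18 days = Jan 19, 2025.
Underwriting issues conditional approval: Jan 19, 2025 + 7 days = Jan 26, 2025.
Clear-to-close is issued: Jan 26, 2025 + 60 days = Mar 27, 2025.
Closing takes place: Mar 27, 2025 + 15 days = Apr 11, 2025.
Jan 4, 2025 falls between when the appraisal is ordered (Jan 1, 2025) and when the appraisal report arrives (Jan 19, 2025).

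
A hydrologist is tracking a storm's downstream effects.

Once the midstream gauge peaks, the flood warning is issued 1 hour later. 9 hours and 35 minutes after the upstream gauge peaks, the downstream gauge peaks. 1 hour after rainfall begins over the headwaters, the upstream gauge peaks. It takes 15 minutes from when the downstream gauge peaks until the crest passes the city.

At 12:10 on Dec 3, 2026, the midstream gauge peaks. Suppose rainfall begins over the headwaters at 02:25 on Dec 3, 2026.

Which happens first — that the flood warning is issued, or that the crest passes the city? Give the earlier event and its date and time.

The flood warning is issued — 13:10 on Dec 3, 2026

The midstream gauge peaks: 12:10 Dec 3, 2026.
The flood warning is issued: 12:10 Dec 3, 2026 + 1h = 13:10 Dec 3, 2026.
Rainfall begins over the headwaters: 02:25 Dec 3, 2026.
The upstream gauge peaks: 02:25 Dec 3, 2026 + 1h = 03:25 Dec 3, 2026.
The downstream gauge peaks: 03:25 Dec 3, 2026 + 9h35m = 13:00 Dec 3, 2026.
The crest passes the city: 13:00 Dec 3, 2026 + 15m = 13:15 Dec 3, 2026.
Comparing: the flood warning is issued at 13:10 Dec 3, 2026 vs the crest passes the city at 13:15 Dec 3, 2026. Earlier: the flood warning is issued.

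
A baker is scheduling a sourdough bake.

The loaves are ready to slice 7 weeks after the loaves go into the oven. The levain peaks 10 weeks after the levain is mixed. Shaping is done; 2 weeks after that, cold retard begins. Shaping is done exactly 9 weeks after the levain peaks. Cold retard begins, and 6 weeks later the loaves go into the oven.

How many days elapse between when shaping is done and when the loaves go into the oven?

56 days

Causal path: shaping is done → cold retard begins → the loaves go into the oven.
Total delay along the path: 2 + 6 weeks = 8 weeks = 56 days.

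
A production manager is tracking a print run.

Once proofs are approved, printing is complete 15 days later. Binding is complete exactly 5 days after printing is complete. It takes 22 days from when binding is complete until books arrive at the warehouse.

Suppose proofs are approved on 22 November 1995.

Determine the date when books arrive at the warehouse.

3 January 1996

Proofs are approved: Nov 22, 1995.
Printing is complete: Nov 22, 1995 + 15 days = Dec 7, 1995.
Binding is complete: Dec 7, 1995 + 5 days = Dec 12, 1995.
Books arrive at the warehouse: Dec 12, 1995 + 22 days = Jan 3, 1996.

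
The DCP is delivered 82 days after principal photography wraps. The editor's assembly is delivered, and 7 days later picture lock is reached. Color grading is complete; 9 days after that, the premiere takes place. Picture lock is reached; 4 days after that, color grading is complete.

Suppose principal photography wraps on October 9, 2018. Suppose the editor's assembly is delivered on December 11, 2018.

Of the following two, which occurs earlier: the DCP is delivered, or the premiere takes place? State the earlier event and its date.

The DCP is delivered — December 30, 2018

Principal photography wraps: Oct 9, 2018.
The DCP is delivered: Oct 9, 2018 + 82 days = Dec 30, 2018.
The editor's assembly is delivered: Dec 11, 2018.
Picture lock is reached: Dec 11, 2018 + 7 days = Dec 18, 2018.
Color grading is complete: Dec 18, 2018 + 4 days = Dec 22, 2018.
The premiere takes place: Dec 22, 2018 + 9 days = Dec 31, 2018.
Comparing: the DCP is delivered on Dec 30, 2018 vs the premiere takes place on Dec 31, 2018. Earlier: the DCP is delivered.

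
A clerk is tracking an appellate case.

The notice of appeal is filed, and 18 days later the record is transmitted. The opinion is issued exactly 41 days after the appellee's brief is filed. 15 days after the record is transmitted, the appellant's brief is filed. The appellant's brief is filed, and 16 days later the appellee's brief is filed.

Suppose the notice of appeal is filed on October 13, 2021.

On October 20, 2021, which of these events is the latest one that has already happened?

The notice of appeal is filed

The notice of appeal is filed: Oct 13, 2021.
The record is transmitted: Oct 13, 2021 + 18 days = Oct 31, 2021.
The appellant's brief is filed: Oct 31, 2021 + 15 days = Nov 15, 2021.
The appellee's brief is filed: Nov 15, 2021 + 16 days = Dec 1, 2021.
The opinion is issued: Dec 1, 2021 + 41 days = Jan 11, 2022.
Oct 20, 2021 falls between when the notice of appeal is filed (Oct 13, 2021) and when the record is transmitted (Oct 31, 2021).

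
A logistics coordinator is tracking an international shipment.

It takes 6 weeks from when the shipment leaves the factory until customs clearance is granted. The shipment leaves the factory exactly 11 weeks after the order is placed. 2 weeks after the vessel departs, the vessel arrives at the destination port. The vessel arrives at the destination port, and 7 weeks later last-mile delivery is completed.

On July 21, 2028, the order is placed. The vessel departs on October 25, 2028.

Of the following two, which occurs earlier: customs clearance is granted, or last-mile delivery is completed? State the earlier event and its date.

Customs clearance is granted — November 17, 2028

The order is placed: Jul 21, 2028.
The shipment leaves the factory: Jul 21, 2028 + 11 weeks = Oct 6, 2028.
Customs clearance is granted: Oct 6, 2028 + 6 weeks = Nov 17, 2028.
The vessel departs: Oct 25, 2028.
The vessel arrives at the destination port: Oct 25, 2028 + 2 weeks = Nov 8, 2028.
Last-mile delivery is completed: Nov 8, 2028 + 7 weeks = Dec 27, 2028.
Comparing: customs clearance is granted on Nov 17, 2028 vs last-mile delivery is completed on Dec 27, 2028. Earlier: customs clearance is granted.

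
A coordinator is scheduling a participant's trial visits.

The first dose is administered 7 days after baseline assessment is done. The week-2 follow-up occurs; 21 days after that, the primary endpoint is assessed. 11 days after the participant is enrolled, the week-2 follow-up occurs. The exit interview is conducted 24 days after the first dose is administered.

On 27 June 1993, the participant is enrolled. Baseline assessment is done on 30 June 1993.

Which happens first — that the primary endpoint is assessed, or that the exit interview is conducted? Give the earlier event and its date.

The participant is enrolled: Jun 27, 1993.
The week-2 follow-up occurs: Jun 27, 1993 + 11 days = Jul 8, 1993.
The primary endpoint is assessed: Jul 8, 1993 + 21 days = Jul 29, 1993.
Baseline assessment is done: Jun 30, 1993.
The first dose is administered: Jun 30, 1993 + 7 days = Jul 7, 1993.
The exit interview is conducted: Jul 7, 1993 + 24 days = Jul 31, 1993.
Comparing: the primary endpoint is assessed on Jul 29, 1993 vs the exit interview is conducted on Jul 31, 1993. Earlier: the primary endpoint is assessed.

The primary endpoint is assessed — 29 July 1993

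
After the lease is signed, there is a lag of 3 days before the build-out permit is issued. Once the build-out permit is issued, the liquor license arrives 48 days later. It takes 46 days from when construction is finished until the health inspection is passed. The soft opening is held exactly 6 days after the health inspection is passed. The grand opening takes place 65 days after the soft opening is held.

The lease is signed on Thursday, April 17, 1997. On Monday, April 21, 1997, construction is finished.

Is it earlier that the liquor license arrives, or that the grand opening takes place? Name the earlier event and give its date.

The liquor license arrives — Saturday, June 7, 1997

The lease is signed: Apr 17, 1997.
The build-out permit is issued: Apr 17, 1997 + 3 days = Apr 20, 1997.
The liquor license arrives: Apr 20, 1997 + 48 days = Jun 7, 1997.
Construction is finished: Apr 21, 1997.
The health inspection is passed: Apr 21, 1997 + 46 days = Jun 6, 1997.
The soft opening is held: Jun 6, 1997 + 6 days = Jun 12, 1997.
The grand opening takes place: Jun 12, 1997 + 65 days = Aug 16, 1997.
Comparing: the liquor license arrives on Jun 7, 1997 vs the grand opening takes place on Aug 16, 1997. Earlier: the liquor license arrives.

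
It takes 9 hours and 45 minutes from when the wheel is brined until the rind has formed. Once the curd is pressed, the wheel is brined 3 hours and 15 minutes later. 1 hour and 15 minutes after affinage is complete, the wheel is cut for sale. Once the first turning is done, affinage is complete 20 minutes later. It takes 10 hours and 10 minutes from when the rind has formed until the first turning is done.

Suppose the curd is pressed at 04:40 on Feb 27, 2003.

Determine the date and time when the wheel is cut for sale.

The curd is pressed: 04:40 Feb 27, 2003.
The wheel is brined: 04:40 Feb 27, 2003 + 3h15m = 07:55 Feb 27, 2003.
The rind has formed: 07:55 Feb 27, 2003 + 9h45m = 17:40 Feb 27, 2003.
The first turning is done: 17:40 Feb 27, 2003 + 10h10m = 03:50 Feb 28, 2003.
Affinage is complete: 03:50 Feb 28, 2003 + 20m = 04:10 Feb 28, 2003.
The wheel is cut for sale: 04:10 Feb 28, 2003 + 1h15m = 05:25 Feb 28, 2003.

05:25 on Feb 28, 2003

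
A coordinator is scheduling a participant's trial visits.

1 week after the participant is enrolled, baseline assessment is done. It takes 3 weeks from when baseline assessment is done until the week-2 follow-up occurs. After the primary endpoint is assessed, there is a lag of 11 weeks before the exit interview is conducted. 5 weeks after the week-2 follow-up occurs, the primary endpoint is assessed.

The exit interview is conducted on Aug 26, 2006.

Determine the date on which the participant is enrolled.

The exit interview is conducted: Aug 26, 2006.
The primary endpoint is assessed: Aug 26, 2006 − 11 weeks = Jun 10, 2006.
The week-2 follow-up occurs: Jun 10, 2006 − 5 weeks = May 6, 2006.
Baseline assessment is done: May 6, 2006 − 3 weeks = Apr 15, 2006.
The participant is enrolled: Apr 15, 2006 − 1 week = Apr 8, 2006.

Apr 8, 2006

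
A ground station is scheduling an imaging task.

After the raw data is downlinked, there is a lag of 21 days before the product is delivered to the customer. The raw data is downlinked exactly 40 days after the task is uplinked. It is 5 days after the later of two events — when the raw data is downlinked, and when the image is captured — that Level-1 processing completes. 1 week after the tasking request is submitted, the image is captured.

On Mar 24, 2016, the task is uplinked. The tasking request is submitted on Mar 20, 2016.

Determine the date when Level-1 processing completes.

The task is uplinked: Mar 24, 2016.
The raw data is downlinked: Mar 24, 2016 + 40 days = May 3, 2016.
The tasking request is submitted: Mar 20, 2016.
The image is captured: Mar 20, 2016 + 1 week = Mar 27, 2016.
Both prerequisites met — the raw data is downlinked (May 3, 2016), the image is captured (Mar 27, 2016); the later is May 3, 2016.
Level-1 processing completes: May 3, 2016 + 5 days = May 8, 2016.

May 8, 2016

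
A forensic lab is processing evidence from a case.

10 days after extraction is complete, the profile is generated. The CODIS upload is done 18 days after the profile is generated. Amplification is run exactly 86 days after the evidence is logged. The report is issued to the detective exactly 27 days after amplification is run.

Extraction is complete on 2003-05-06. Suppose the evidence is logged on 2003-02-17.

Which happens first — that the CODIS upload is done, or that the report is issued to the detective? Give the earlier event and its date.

Extraction is complete: May 6, 2003.
The profile is generated: May 6, 2003 + 10 days = May 16, 2003.
The CODIS upload is done: May 16, 2003 + 18 days = Jun 3, 2003.
The evidence is logged: Feb 17, 2003.
Amplification is run: Feb 17, 2003 + 86 days = May 14, 2003.
The report is issued to the detective: May 14, 2003 + 27 days = Jun 10, 2003.
Comparing: the CODIS upload is done on Jun 3, 2003 vs the report is issued to the detective on Jun 10, 2003. Earlier: the CODIS upload is done.

The CODIS upload is done — 2003-06-03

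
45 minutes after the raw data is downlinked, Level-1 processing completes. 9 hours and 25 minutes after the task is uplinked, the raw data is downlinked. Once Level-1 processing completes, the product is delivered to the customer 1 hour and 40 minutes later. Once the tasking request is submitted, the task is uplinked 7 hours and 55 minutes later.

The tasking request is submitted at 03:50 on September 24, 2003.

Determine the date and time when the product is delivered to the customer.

23:35 on September 24, 2003

The tasking request is submitted: 03:50 Sep 24, 2003.
The task is uplinked: 03:50 Sep 24, 2003 + 7h55m = 11:45 Sep 24, 2003.
The raw data is downlinked: 11:45 Sep 24, 2003 + 9h25m = 21:10 Sep 24, 2003.
Level-1 processing completes: 21:10 Sep 24, 2003 + 45m = 21:55 Sep 24, 2003.
The product is delivered to the customer: 21:55 Sep 24, 2003 + 1h40m = 23:35 Sep 24, 2003.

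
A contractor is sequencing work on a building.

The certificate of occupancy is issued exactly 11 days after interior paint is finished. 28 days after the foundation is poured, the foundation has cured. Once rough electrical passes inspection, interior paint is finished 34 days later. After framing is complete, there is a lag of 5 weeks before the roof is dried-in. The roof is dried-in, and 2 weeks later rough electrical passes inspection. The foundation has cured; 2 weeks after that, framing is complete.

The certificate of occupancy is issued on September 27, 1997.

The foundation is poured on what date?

May 14, 1997

The certificate of occupancy is issued: Sep 27, 1997.
Interior paint is finished: Sep 27, 1997 − 11 days = Sep 16, 1997.
Rough electrical passes inspection: Sep 16, 1997 − 34 days = Aug 13, 1997.
The roof is dried-in: Aug 13, 1997 − 2 weeks = Jul 30, 1997.
Framing is complete: Jul 30, 1997 − 5 weeks = Jun 25, 1997.
The foundation has cured: Jun 25, 1997 − 2 weeks = Jun 11, 1997.
The foundation is poured: Jun 11, 1997 − 28 days = May 14, 1997.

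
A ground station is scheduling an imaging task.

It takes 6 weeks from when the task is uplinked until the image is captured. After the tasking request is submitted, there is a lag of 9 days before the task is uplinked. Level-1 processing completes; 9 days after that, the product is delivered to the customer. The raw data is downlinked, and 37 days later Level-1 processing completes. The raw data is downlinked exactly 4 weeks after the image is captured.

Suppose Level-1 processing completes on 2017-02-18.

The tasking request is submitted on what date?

2016-10-25

Level-1 processing completes: Feb 18, 2017.
The raw data is downlinked: Feb 18, 2017 − 37 days = Jan 12, 2017.
The image is captured: Jan 12, 2017 − 4 weeks = Dec 15, 2016.
The task is uplinked: Dec 15, 2016 − 6 weeks = Nov 3, 2016.
The tasking request is submitted: Nov 3, 2016 − 9 days = Oct 25, 2016.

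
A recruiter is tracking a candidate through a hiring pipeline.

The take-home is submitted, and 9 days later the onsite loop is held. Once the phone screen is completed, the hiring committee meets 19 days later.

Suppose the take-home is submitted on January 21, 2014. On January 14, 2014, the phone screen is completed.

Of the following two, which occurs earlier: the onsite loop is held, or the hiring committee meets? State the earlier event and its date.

The take-home is submitted: Jan 21, 2014.
The onsite loop is held: Jan 21, 2014 + 9 days = Jan 30, 2014.
The phone screen is completed: Jan 14, 2014.
The hiring committee meets: Jan 14, 2014 + 19 days = Feb 2, 2014.
Comparing: the onsite loop is held on Jan 30, 2014 vs the hiring committee meets on Feb 2, 2014. Earlier: the onsite loop is held.

The onsite loop is held — January 30, 2014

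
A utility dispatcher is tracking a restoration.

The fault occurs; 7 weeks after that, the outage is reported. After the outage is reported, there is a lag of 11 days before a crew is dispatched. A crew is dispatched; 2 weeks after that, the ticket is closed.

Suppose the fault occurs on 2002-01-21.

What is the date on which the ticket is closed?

The fault occurs: Jan 21, 2002.
The outage is reported: Jan 21, 2002 + 7 weeks = Mar 11, 2002.
A crew is dispatched: Mar 11, 2002 + 11 days = Mar 22, 2002.
The ticket is closed: Mar 22, 2002 + 2 weeks = Apr 5, 2002.

2002-04-05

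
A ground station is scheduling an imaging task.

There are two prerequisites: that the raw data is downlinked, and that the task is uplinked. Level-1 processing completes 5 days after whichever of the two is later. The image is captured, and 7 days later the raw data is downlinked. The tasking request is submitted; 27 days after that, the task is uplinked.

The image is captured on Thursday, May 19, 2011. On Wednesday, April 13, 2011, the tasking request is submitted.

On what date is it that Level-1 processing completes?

The image is captured: May 19, 2011.
The raw data is downlinked: May 19, 2011 + 7 days = May 26, 2011.
The tasking request is submitted: Apr 13, 2011.
The task is uplinked: Apr 13, 2011 + 27 days = May 10, 2011.
Both prerequisites met — the raw data is downlinked (May 26, 2011), the task is uplinked (May 10, 2011); the later is May 26, 2011.
Level-1 processing completes: May 26, 2011 + 5 days = May 31, 2011.

Tuesday, May 31, 2011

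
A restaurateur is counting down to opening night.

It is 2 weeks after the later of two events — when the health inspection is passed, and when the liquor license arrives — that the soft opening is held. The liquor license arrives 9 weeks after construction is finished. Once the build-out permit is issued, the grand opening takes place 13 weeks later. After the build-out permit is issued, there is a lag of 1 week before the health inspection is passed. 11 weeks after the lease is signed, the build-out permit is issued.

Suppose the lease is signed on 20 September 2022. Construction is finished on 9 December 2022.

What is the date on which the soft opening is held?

24 February 2023

The lease is signed: Sep 20, 2022.
The build-out permit is issued: Sep 20, 2022 + 11 weeks = Dec 6, 2022.
The health inspection is passed: Dec 6, 2022 + 1 week = Dec 13, 2022.
Construction is finished: Dec 9, 2022.
The liquor license arrives: Dec 9, 2022 + 9 weeks = Feb 10, 2023.
Both prerequisites met — the health inspection is passed (Dec 13, 2022), the liquor license arrives (Feb 10, 2023); the later is Feb 10, 2023.
The soft opening is held: Feb 10, 2023 + 2 weeks = Feb 24, 2023.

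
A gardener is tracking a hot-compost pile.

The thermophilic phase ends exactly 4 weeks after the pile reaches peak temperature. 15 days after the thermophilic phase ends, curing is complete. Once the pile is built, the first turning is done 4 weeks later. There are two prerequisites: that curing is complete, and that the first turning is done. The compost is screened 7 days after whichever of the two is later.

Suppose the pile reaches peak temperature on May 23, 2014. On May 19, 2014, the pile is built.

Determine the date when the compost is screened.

The pile reaches peak temperature: May 23, 2014.
The thermophilic phase ends: May 23, 2014 + 4 weeks = Jun 20, 2014.
Curing is complete: Jun 20, 2014 + 15 days = Jul 5, 2014.
The pile is built: May 19, 2014.
The first turning is done: May 19, 2014 + 4 weeks = Jun 16, 2014.
Both prerequisites met — curing is complete (Jul 5, 2014), the first turning is done (Jun 16, 2014); the later is Jul 5, 2014.
The compost is screened: Jul 5, 2014 + 7 days = Jul 12, 2014.

July 12, 2014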